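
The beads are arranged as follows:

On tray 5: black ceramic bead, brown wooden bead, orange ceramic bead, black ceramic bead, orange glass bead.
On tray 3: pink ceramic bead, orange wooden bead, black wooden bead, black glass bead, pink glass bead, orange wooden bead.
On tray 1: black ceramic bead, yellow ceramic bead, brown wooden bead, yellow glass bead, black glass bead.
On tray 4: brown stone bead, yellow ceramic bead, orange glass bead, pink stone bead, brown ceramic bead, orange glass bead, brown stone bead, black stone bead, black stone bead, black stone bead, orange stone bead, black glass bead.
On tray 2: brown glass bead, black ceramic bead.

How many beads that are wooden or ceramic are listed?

14

ceramic: 9; wooden: 5; together 9 + 5 = 14.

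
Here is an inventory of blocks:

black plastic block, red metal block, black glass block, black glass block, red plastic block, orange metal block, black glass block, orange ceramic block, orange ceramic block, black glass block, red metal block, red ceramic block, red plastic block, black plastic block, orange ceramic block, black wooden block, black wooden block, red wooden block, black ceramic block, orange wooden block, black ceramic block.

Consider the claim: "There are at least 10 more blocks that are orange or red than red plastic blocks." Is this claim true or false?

|blocks that are orange or red| = 11.
|red plastic blocks| = 2.
The claim requires 11 − 2 = 9 ≥ 10, which does not hold.

False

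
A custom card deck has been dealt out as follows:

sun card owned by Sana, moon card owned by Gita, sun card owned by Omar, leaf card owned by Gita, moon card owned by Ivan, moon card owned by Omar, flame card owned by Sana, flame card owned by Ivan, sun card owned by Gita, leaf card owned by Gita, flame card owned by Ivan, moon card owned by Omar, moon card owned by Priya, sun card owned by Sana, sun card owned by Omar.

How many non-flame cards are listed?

Total cards: 15; with the excluded value: 3; remaining 15 − 3 = 12.

12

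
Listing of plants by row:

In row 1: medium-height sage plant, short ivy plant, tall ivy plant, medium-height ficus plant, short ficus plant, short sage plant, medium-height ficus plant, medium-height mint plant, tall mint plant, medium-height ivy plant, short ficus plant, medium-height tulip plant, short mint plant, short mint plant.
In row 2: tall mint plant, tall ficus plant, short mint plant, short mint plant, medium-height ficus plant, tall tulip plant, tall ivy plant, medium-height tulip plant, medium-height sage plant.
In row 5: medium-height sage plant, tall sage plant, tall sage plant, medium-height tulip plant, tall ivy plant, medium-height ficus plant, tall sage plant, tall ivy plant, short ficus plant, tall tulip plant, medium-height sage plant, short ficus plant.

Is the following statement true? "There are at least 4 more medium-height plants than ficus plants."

True

There are 13 medium-height plants.
There are 9 ficus plants.
The claim requires 13 − 9 = 4 ≥ 4, which holds.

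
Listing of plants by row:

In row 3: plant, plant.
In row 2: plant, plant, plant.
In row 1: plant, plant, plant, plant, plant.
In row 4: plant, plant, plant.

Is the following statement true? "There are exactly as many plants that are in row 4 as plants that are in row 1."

False

|plants in row 4| = 3.
|plants in row 1| = 5.
The claim requires 3 = 5, which does not hold.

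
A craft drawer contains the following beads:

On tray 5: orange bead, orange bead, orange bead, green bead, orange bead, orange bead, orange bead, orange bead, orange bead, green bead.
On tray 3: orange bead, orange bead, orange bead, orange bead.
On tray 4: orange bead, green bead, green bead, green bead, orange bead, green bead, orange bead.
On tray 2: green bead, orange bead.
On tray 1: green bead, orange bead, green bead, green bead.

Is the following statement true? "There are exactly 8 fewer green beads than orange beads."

False

|green beads| = 10.
|orange beads| = 17.
The claim requires 17 − 10 (= 7) to equal 8, which does not hold.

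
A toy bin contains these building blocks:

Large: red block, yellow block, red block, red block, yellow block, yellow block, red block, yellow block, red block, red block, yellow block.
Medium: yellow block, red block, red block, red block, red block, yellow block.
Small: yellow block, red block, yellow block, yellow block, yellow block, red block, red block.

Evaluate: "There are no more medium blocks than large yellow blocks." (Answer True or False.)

False

medium blocks: 6.
large yellow blocks: 5.
The claim requires 6 ≤ 5, which does not hold.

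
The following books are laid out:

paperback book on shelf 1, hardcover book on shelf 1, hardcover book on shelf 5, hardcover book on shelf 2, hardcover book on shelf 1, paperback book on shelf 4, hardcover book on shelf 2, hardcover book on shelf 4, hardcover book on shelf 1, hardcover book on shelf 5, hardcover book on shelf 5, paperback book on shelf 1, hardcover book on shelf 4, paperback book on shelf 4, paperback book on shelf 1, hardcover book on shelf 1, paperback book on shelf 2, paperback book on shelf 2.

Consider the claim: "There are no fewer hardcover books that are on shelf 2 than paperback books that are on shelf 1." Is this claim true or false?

False

There are 2 hardcover books on shelf 2.
There are 3 paperback books on shelf 1.
The claim requires 2 ≥ 3, which does not hold.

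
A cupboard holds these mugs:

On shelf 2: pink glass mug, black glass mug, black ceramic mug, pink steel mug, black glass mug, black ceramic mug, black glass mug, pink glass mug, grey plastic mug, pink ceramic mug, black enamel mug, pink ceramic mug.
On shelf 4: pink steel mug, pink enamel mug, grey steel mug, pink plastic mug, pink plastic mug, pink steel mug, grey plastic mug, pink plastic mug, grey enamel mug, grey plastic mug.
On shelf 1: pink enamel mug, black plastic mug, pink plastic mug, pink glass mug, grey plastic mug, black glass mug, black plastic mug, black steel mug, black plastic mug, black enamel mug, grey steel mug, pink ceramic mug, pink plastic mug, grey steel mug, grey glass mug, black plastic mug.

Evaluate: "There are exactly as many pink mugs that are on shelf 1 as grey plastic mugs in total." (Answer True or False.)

False

|pink mugs on shelf 1| = 5.
|grey plastic mugs| = 4.
The claim requires 5 = 4, which does not hold.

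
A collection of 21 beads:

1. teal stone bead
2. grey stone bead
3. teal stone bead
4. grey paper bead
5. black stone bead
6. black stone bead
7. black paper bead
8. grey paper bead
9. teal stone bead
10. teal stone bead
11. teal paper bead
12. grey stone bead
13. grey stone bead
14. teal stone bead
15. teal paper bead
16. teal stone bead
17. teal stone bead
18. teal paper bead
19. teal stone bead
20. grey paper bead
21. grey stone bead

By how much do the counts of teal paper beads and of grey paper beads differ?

0

teal paper beads: 3. grey paper beads: 3.
|3 − 3| = 3 − 3 = 0.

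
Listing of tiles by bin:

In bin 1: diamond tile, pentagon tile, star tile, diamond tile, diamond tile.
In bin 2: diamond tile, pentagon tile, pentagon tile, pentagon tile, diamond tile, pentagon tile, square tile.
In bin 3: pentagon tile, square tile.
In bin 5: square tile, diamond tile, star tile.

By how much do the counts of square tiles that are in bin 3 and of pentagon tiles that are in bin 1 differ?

0

square tiles in bin 3: 1. pentagon tiles in bin 1: 1.
|1 − 1| = 1 − 1 = 0.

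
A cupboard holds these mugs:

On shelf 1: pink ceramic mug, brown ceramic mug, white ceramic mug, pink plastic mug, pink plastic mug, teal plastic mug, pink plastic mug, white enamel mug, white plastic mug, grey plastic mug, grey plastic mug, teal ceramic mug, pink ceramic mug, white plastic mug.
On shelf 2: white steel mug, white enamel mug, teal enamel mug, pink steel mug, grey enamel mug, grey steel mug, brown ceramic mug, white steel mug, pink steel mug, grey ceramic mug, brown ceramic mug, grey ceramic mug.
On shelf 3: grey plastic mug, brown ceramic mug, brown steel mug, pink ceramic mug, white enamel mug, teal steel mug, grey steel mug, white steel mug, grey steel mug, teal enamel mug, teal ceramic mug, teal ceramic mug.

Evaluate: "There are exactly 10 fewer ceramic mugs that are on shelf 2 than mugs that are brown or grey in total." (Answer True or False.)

|ceramic mugs on shelf 2| = 4.
|mugs that are brown or grey| = 14.
The claim requires 14 − 4 (= 10) to equal 10, which holds.

True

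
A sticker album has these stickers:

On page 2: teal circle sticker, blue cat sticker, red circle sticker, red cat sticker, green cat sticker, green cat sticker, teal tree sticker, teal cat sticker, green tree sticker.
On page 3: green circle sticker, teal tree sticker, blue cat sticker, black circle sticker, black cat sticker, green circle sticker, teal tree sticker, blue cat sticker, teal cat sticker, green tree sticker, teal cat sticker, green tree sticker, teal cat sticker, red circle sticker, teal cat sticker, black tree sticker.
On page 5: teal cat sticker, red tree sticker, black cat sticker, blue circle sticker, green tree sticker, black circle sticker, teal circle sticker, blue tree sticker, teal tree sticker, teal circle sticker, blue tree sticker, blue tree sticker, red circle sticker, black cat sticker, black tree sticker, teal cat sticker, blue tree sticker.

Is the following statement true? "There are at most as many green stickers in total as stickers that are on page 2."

True

|green stickers| = 8.
|stickers on page 2| = 9.
The claim requires 8 ≤ 9, which holds.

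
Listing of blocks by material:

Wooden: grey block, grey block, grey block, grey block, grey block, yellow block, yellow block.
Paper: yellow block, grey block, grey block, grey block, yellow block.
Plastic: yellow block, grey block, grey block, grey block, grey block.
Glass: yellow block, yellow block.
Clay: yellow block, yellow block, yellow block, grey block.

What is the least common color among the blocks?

Counts by color: grey 13, yellow 10.
The minimum is 10, held uniquely by yellow.

yellow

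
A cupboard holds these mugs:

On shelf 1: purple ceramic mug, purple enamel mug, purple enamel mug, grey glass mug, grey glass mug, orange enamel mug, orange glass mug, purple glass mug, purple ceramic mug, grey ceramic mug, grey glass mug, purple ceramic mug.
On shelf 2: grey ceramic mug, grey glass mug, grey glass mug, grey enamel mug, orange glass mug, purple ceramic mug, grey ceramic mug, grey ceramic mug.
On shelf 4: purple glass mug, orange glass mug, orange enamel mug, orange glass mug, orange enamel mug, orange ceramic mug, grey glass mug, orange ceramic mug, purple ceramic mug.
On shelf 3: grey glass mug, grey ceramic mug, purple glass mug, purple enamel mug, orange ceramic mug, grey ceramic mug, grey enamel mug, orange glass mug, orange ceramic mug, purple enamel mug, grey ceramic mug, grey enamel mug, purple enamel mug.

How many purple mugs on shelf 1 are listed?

6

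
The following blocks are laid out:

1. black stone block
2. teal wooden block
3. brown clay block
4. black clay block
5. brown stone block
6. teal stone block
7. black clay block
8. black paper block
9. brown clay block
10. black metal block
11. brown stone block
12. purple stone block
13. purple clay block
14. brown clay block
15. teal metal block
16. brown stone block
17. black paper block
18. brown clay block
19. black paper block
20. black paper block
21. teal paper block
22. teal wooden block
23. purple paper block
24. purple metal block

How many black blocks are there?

8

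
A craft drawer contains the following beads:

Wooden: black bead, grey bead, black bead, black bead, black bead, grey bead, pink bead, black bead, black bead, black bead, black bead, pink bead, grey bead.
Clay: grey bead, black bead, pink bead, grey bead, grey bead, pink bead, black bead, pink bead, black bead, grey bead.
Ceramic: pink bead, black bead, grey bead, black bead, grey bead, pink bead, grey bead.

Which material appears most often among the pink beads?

clay

Counts by material (restricted to pink beads): clay 3, ceramic 2, wooden 2.
The maximum is 3, held uniquely by clay.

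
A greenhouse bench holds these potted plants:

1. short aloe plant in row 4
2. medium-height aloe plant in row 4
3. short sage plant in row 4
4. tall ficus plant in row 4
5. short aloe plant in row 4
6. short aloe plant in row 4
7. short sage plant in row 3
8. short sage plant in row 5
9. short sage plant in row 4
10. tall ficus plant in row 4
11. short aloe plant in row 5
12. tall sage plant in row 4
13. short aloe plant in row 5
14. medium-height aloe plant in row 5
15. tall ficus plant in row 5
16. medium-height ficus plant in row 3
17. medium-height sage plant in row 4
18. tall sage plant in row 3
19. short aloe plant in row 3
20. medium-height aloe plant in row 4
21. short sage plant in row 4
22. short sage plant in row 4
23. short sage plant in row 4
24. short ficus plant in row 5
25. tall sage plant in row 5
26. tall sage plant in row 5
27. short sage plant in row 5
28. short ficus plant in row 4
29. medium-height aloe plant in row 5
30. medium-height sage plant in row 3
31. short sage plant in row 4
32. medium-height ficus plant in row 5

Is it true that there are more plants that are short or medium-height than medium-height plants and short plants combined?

False

plants that are short or medium-height: 25.
medium-height plants: 8; short plants: 17; combined: 8 + 17 = 25.
The claim requires 25 > 25, which does not hold.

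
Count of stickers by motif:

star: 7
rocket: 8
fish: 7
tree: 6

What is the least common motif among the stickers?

tree

Counts by motif: rocket 8, star 7, fish 7, tree 6.
The minimum is 6, held uniquely by tree.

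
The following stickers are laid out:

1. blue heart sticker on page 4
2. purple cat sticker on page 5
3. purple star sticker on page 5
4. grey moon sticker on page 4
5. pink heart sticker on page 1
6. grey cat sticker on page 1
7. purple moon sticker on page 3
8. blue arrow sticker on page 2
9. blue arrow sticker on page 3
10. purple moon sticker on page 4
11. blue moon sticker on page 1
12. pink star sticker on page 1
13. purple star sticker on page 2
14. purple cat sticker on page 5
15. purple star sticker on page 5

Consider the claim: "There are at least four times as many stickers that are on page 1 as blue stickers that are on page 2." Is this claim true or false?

True

There are 4 stickers on page 1.
There is 1 blue sticker on page 2.
The claim requires 4 ≥ 4 × 1 = 4, which holds.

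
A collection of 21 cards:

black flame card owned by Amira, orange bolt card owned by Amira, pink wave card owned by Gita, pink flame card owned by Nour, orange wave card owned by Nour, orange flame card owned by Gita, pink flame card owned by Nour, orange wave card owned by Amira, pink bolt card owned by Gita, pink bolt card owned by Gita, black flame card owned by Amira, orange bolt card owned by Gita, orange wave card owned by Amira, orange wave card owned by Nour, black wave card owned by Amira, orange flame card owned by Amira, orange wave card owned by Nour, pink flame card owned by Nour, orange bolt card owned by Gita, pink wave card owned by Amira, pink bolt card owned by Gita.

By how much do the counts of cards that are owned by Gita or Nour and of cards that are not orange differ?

cards owned by Gita or Nour: 13. cards that are not orange: 11.
|13 − 11| = 13 − 11 = 2.

2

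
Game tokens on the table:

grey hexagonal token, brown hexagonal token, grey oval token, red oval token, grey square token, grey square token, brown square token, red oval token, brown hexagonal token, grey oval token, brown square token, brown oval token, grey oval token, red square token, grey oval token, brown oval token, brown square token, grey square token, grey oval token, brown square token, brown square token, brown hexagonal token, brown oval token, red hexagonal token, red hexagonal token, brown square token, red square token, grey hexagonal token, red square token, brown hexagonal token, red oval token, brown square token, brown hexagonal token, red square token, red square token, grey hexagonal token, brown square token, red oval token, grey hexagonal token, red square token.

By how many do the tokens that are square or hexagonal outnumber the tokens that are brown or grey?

0

tokens that are square or hexagonal: 28.
tokens that are brown or grey: 28.
28 − 28 = 0.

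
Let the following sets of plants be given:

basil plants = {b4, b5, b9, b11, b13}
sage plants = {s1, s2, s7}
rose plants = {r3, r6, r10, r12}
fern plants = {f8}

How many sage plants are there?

3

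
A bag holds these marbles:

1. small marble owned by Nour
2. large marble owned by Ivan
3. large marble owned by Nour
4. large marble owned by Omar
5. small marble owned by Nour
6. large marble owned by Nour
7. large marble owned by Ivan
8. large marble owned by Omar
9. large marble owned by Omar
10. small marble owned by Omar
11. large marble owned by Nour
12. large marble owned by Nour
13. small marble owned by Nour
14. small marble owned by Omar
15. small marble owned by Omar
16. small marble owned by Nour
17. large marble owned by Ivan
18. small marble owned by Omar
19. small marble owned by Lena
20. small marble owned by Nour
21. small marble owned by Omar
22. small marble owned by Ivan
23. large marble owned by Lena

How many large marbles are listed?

11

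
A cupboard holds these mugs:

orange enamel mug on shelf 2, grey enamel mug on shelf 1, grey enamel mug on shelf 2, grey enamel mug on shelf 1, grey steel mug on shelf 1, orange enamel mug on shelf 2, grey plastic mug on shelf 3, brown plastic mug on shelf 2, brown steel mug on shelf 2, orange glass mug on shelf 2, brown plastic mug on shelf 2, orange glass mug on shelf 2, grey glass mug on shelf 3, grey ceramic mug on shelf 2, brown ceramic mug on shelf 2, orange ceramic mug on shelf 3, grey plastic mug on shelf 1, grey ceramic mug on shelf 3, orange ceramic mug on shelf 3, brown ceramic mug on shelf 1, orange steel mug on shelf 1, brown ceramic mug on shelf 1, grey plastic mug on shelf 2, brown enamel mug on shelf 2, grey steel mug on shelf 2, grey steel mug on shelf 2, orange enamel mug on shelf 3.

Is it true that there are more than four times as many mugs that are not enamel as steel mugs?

mugs that are not enamel: 20.
steel mugs: 5.
The claim requires 20 > 4 × 5 = 20, which does not hold.

False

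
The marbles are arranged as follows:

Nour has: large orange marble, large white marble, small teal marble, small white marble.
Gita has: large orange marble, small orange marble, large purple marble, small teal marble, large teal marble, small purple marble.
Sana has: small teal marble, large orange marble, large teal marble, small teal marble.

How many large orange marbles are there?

3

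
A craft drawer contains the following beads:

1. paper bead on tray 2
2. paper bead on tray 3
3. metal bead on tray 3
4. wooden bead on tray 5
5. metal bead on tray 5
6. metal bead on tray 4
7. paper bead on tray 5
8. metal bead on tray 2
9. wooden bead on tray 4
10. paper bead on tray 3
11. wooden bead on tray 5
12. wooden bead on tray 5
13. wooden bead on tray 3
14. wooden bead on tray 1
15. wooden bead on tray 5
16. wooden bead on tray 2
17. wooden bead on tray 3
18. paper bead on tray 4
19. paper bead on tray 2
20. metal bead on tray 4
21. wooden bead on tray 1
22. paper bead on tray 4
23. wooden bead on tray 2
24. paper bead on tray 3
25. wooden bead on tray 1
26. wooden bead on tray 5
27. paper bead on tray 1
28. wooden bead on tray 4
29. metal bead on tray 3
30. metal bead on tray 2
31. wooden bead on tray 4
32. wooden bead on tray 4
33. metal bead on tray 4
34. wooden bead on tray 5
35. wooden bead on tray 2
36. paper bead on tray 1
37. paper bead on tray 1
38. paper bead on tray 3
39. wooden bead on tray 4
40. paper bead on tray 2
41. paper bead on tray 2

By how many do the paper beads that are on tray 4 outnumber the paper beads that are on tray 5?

paper beads on tray 4: 2.
paper beads on tray 5: 1.
2 − 1 = 1.

1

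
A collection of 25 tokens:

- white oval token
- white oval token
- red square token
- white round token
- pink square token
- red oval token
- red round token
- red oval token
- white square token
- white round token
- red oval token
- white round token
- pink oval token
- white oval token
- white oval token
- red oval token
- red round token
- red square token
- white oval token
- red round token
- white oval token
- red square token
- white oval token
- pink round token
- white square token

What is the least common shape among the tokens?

square

Counts by shape: oval 12, round 7, square 6.
The minimum is 6, held uniquely by square.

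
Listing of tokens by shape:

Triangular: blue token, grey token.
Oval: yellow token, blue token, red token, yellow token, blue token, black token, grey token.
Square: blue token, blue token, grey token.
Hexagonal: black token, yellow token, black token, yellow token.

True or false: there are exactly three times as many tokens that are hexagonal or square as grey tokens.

False

There are 7 tokens that are hexagonal or square.
There are 3 grey tokens.
The claim requires 7 = 3 × 3 = 9, which does not hold.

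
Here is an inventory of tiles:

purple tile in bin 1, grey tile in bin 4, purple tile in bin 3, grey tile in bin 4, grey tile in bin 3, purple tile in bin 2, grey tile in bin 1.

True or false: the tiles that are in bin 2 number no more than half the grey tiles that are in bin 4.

tiles in bin 2: 1.
grey tiles in bin 4: 2.
The claim requires 2 × 1 = 2 ≤ 2, which holds.

True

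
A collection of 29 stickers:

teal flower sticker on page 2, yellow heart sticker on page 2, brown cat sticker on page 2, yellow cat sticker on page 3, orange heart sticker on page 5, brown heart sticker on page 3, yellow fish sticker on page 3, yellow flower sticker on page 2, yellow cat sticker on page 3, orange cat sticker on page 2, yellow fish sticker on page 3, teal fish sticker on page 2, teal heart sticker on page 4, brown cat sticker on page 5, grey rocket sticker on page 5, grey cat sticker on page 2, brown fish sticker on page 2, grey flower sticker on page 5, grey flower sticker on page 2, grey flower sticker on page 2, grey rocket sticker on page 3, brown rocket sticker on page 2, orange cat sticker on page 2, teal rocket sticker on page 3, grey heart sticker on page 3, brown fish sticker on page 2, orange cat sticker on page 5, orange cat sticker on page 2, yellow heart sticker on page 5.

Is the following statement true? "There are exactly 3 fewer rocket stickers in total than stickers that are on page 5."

rocket stickers: 4.
stickers on page 5: 6.
The claim requires 6 − 4 (= 2) to equal 3, which does not hold.

False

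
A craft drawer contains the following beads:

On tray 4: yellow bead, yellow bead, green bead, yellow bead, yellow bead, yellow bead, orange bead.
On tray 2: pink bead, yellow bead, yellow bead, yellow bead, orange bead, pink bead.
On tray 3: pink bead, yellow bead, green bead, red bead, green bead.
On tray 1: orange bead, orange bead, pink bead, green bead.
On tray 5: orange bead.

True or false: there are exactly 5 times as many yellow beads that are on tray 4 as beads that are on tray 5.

True

yellow beads on tray 4: 5.
beads on tray 5: 1.
The claim requires 5 = 5 × 1 = 5, which holds.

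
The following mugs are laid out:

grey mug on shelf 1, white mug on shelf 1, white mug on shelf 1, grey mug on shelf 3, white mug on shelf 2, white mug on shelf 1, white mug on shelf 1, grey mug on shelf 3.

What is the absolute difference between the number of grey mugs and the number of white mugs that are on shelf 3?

grey mugs: 3. white mugs on shelf 3: 0.
|3 − 0| = 3 − 0 = 3.

3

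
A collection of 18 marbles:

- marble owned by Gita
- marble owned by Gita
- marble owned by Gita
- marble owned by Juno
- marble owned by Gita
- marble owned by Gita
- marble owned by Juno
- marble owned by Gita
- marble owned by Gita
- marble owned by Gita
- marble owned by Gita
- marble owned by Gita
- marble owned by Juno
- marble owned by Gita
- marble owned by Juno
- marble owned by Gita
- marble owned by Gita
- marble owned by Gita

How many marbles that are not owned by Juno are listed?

Total marbles: 18; with the excluded value: 4; remaining 18 − 4 = 14.

14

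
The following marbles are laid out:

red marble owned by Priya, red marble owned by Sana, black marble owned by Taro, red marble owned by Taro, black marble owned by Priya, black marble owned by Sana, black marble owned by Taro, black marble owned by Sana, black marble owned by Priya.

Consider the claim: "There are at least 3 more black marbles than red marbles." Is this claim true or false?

True

|black marbles| = 6.
|red marbles| = 3.
The claim requires 6 − 3 = 3 ≥ 3, which holds.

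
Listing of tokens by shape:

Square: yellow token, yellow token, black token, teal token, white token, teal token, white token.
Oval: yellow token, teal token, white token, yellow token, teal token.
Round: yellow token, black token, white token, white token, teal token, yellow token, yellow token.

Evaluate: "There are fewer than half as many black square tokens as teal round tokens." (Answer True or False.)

|black square tokens| = 1.
|teal round tokens| = 1.
The claim requires 2 × 1 = 2 < 1, which does not hold.

False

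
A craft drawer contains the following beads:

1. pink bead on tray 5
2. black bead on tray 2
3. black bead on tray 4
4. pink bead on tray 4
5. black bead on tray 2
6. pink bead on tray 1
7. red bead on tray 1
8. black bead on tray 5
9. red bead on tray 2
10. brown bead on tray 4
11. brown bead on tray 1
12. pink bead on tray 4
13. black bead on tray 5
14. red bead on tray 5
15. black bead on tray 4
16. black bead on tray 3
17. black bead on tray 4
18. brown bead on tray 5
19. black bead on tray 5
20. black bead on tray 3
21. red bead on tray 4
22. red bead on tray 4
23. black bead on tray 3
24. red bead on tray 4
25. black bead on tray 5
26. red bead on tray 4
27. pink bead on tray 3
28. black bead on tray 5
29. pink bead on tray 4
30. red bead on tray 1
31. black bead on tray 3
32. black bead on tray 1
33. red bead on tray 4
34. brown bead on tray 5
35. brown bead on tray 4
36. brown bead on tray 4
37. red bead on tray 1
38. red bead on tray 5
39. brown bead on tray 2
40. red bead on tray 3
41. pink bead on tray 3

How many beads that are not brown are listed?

34

Total beads: 41; with the excluded value: 7; remaining 41 − 7 = 34.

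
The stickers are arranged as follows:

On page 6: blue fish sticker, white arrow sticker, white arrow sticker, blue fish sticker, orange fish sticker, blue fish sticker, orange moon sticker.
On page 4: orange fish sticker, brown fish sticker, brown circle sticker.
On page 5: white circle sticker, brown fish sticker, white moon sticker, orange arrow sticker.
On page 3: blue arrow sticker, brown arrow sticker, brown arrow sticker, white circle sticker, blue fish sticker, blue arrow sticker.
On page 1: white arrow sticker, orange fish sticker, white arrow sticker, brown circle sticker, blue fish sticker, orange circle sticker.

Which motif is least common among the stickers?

moon

Counts by motif: fish 10, arrow 9, circle 5, moon 2.
The minimum is 2, held uniquely by moon.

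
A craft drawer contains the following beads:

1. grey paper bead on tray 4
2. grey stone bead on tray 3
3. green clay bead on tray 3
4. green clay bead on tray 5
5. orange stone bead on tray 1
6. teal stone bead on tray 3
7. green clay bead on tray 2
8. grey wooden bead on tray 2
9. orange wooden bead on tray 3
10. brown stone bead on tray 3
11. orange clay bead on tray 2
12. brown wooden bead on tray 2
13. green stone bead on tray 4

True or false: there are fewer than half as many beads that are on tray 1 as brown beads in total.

|beads on tray 1| = 1.
|brown beads| = 2.
The claim requires 2 × 1 = 2 < 2, which does not hold.

False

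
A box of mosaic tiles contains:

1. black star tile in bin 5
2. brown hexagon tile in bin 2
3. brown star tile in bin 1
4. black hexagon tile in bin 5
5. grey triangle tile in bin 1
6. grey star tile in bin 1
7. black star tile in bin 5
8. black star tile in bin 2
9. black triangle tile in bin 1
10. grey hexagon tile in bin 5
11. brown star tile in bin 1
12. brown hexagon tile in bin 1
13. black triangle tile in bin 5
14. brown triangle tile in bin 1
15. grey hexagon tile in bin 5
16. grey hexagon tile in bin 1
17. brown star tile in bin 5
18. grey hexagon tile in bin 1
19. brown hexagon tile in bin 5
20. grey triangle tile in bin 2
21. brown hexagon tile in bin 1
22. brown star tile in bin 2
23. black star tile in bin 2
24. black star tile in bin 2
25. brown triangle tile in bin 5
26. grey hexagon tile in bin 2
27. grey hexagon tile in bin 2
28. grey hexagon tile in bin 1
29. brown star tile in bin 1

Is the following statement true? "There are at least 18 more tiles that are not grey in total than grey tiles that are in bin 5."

False

tiles that are not grey: 19.
grey tiles in bin 5: 2.
The claim requires 19 − 2 = 17 ≥ 18, which does not hold.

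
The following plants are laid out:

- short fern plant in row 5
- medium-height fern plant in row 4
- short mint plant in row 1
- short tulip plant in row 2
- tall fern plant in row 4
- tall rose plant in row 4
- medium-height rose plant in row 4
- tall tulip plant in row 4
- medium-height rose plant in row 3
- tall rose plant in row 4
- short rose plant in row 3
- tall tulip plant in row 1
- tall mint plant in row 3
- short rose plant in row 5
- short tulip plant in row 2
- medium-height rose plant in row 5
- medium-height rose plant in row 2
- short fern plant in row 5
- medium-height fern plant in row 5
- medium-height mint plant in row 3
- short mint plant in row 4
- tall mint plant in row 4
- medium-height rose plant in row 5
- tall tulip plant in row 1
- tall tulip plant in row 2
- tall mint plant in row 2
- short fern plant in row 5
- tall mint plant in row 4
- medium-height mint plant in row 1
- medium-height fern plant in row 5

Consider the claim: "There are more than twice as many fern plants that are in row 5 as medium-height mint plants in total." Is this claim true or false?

There are 5 fern plants in row 5.
There are 2 medium-height mint plants.
The claim requires 5 > 2 × 2 = 4, which holds.

True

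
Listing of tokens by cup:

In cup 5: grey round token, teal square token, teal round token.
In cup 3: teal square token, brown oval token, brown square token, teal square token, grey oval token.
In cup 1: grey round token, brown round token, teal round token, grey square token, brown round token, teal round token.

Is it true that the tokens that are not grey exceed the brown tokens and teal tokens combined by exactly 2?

False

|tokens that are not grey| = 10.
brown tokens: 4; teal tokens: 6; combined: 4 + 6 = 10.
The claim requires 10 − 10 (= 0) to equal 2, which does not hold.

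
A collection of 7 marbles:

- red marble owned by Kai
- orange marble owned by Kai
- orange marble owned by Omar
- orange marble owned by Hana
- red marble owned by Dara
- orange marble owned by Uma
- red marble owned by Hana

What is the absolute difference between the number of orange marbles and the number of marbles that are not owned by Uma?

orange marbles: 4. marbles that are not owned by Uma: 6.
|4 − 6| = 6 − 4 = 2.

2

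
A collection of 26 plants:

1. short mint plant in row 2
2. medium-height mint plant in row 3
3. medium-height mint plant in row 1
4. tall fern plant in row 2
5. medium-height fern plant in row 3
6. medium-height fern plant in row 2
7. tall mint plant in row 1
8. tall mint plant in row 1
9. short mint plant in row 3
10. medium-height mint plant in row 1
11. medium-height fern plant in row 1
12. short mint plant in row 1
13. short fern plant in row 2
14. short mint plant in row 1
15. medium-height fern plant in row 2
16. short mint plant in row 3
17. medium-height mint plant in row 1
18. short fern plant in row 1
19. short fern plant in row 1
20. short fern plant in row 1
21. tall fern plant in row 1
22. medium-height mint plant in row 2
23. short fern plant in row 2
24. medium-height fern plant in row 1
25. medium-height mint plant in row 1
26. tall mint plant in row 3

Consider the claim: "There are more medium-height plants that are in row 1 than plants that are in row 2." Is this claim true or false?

|medium-height plants in row 1| = 6.
|plants in row 2| = 7.
The claim requires 6 > 7, which does not hold.

False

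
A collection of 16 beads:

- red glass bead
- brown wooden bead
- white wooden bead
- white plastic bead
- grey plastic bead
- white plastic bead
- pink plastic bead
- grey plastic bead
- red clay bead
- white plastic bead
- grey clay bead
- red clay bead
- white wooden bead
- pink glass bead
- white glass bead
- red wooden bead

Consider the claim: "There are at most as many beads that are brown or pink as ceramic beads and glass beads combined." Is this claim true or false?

True

|beads that are brown or pink| = 3.
ceramic beads: 0; glass beads: 3; combined: 0 + 3 = 3.
The claim requires 3 ≤ 3, which holds.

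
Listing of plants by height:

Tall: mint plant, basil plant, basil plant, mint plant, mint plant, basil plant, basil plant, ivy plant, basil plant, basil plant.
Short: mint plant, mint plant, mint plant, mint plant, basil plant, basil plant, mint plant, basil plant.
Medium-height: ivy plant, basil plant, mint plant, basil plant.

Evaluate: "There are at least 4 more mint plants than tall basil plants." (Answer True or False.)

|mint plants| = 9.
|tall basil plants| = 6.
The claim requires 9 − 6 = 3 ≥ 4, which does not hold.

False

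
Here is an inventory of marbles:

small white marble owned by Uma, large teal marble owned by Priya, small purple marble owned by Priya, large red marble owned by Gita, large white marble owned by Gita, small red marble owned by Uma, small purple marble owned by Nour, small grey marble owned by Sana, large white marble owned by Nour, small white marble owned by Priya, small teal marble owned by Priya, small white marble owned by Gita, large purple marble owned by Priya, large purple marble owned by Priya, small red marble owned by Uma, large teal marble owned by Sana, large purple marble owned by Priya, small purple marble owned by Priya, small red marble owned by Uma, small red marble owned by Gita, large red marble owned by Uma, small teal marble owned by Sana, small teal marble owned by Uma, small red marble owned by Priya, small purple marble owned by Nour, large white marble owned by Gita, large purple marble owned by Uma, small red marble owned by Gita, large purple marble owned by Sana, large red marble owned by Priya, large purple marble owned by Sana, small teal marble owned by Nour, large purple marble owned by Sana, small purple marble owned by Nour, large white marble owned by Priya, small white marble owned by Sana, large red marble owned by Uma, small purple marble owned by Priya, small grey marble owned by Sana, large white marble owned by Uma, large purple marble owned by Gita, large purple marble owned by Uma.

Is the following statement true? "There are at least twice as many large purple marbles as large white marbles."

False

large purple marbles: 9.
large white marbles: 5.
The claim requires 9 ≥ 2 × 5 = 10, which does not hold.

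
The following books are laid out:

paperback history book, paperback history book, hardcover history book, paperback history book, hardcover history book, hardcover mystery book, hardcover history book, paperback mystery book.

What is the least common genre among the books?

Counts by genre: history 6, mystery 2.
The minimum is 2, held uniquely by mystery.

mystery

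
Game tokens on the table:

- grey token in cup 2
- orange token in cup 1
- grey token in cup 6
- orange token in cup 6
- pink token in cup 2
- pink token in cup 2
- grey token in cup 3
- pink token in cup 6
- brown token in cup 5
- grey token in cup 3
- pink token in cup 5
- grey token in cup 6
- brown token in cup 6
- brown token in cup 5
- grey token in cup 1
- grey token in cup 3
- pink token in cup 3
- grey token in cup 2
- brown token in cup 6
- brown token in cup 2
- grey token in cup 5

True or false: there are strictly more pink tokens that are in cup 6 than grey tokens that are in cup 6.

pink tokens in cup 6: 1.
grey tokens in cup 6: 2.
The claim requires 1 > 2, which does not hold.

False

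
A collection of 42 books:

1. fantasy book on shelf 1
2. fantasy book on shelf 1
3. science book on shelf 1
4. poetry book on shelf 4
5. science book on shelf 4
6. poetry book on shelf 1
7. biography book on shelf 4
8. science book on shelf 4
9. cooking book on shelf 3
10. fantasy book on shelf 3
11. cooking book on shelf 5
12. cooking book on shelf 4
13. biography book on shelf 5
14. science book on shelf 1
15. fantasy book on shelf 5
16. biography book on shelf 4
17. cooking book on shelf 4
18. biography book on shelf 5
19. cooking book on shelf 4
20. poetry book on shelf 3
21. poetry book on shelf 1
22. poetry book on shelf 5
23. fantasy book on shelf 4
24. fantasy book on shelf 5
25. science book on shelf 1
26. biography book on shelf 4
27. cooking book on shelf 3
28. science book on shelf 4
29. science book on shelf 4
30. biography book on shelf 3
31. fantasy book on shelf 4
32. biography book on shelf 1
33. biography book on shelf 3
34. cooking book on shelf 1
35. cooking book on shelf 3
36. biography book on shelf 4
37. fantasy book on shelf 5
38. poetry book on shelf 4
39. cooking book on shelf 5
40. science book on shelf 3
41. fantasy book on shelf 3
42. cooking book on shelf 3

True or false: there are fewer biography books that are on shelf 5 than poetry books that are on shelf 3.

biography books on shelf 5: 2.
poetry books on shelf 3: 1.
The claim requires 2 < 1, which does not hold.

False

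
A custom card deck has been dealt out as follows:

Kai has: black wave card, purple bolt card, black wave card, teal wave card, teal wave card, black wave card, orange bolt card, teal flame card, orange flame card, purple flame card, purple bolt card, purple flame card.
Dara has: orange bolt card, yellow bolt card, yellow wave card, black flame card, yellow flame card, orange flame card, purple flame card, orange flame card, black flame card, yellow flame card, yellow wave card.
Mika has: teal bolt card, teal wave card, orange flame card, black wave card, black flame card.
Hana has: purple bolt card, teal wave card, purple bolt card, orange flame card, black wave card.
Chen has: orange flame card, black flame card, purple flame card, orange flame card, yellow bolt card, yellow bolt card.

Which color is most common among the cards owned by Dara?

yellow

Counts by color (restricted to cards owned by Dara): yellow 5, orange 3, black 2, purple 1.
The maximum is 5, held uniquely by yellow.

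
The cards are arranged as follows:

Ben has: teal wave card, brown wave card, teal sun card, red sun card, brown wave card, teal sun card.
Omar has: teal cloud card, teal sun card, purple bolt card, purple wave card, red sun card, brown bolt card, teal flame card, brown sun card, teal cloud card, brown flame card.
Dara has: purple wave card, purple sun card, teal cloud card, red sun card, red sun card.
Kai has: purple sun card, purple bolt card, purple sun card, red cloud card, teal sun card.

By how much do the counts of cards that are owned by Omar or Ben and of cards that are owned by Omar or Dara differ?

cards owned by Omar or Ben: 16. cards owned by Omar or Dara: 15.
|16 − 15| = 16 − 15 = 1.

1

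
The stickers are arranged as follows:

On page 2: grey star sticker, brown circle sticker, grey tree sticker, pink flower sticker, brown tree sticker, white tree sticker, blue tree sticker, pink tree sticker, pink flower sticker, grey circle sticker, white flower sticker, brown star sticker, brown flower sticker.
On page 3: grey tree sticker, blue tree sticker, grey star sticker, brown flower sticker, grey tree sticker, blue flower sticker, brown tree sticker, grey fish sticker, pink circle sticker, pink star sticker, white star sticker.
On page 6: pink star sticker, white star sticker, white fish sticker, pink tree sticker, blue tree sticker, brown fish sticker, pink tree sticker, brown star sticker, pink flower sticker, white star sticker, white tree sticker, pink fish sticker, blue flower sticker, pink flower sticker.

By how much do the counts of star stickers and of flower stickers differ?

0

star stickers: 9. flower stickers: 9.
|9 − 9| = 9 − 9 = 0.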